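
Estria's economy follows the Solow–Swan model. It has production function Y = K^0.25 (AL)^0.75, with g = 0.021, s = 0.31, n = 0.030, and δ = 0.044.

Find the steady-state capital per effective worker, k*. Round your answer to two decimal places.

Steady state requires s·f(k) = (n + g + δ)·k, i.e. s·k^α = (n + g + δ)·k.
Rearranging, k^(1−α) = s / (n + g + δ).
k^0.75 = 0.31 / (0.030 + 0.021 + 0.044) = 0.31 / 0.095 = 3.2632
k* = 3.2632^(1/0.75) ≈ 4.8401

k* = 4.84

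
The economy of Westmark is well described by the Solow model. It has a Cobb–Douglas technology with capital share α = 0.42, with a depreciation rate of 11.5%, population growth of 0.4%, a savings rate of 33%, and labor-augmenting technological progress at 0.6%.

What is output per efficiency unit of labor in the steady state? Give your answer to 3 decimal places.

Steady state requires s·f(k) = (n + g + δ)·k, i.e. s·k^α = (n + g + δ)·k.
Rearranging, k^(1−α) = s / (n + g + δ).
k^0.58 = 0.33 / (0.004 + 0.006 + 0.115) = 0.33 / 0.125 = 2.6400
k* = 2.6400^(1/0.58) ≈ 5.3322
y* = (k*)^α = 5.3322^0.42 ≈ 2.0198

y* ≈ 2.020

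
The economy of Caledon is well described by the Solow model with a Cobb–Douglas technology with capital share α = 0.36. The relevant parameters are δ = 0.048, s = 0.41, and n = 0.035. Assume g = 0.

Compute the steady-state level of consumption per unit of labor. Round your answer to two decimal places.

At the steady state, Δk = 0, so s·k^α = (n + δ)·k.
Dividing both sides by k: k^(1−α) = s / (n + δ).
k^0.64 = 0.41 / (0.035 + 0.048) = 0.41 / 0.083 = 4.9398
k* = 4.9398^(1/0.64) ≈ 12.1317
y* = (k*)^α = 12.1317^0.36 ≈ 2.4559
c* = (1 − s)·y* = (1 − 0.41) × 2.4559 ≈ 1.4490

c* ≈ 1.45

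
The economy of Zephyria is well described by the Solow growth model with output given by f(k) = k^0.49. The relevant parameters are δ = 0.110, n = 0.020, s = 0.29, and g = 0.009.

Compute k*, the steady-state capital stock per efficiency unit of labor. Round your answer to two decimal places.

In steady state, investment equals break-even investment: s·k^α = (n + g + δ)·k.
Dividing both sides by k: k^(1−α) = s / (n + g + δ).
k^0.51 = 0.29 / (0.020 + 0.009 + 0.110) = 0.29 / 0.139 = 2.0863
k* = 2.0863^(1/0.51) ≈ 4.2289

k* = 4.23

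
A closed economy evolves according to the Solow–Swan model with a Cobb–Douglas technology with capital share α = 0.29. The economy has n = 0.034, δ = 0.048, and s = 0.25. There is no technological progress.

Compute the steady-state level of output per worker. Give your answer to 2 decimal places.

y* ≈ 1.58

In steady state, investment equals break-even investment: s·k^α = (n + δ)·k.
Dividing both sides by k: k^(1−α) = s / (n + δ).
k^0.71 = 0.25 / (0.034 + 0.048) = 0.25 / 0.082 = 3.0488
k* = 3.0488^(1/0.71) ≈ 4.8070
y* = (k*)^α = 4.8070^0.29 ≈ 1.5767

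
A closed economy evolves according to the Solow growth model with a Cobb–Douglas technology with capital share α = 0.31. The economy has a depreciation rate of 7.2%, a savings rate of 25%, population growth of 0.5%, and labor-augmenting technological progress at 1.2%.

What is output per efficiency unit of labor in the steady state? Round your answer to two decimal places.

At the steady state, Δk = 0, so s·k^α = (n + g + δ)·k.
Dividing both sides by k: k^(1−α) = s / (n + g + δ).
k^0.69 = 0.25 / (0.005 + 0.012 + 0.072) = 0.25 / 0.089 = 2.8090
k* = 2.8090^(1/0.69) ≈ 4.4676
y* = (k*)^α = 4.4676^0.31 ≈ 1.5905

y* = 1.59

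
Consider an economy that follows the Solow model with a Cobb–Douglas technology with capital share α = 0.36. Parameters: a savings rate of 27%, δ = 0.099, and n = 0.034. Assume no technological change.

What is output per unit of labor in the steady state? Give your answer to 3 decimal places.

In steady state, investment equals break-even investment: s·k^α = (n + δ)·k.
Dividing both sides by k: k^(1−α) = s / (n + δ).
k^0.64 = 0.27 / (0.034 + 0.099) = 0.27 / 0.133 = 2.0301
k* = 2.0301^(1/0.64) ≈ 3.0234
y* = (k*)^α = 3.0234^0.36 ≈ 1.4893

y* ≈ 1.489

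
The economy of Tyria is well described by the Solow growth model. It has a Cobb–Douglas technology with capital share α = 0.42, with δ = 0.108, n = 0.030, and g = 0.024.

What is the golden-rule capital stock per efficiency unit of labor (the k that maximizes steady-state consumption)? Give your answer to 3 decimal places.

The golden rule sets f'(k) = n + g + δ, i.e. α·k^(α−1) = n + g + δ.
So k^(1−α) = α / (n + g + δ) = 0.42 / 0.162 = 2.5926.
k_gold = 2.5926^(1/0.58) ≈ 5.1682

k_gold ≈ 5.168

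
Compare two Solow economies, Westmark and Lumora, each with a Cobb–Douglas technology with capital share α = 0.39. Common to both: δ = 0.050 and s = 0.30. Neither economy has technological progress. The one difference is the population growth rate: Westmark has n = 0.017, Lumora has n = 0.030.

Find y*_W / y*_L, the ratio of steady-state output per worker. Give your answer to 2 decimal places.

Steady-state y* = [s/(n + δ)]^(α/(1−α)), so the ratio is [ (s_W/(n + δ)_W) / (s_L/(n + δ)_L) ]^0.6393.
s_W/(n + δ)_W = 0.30/0.067 = 4.4776; s_L/(n + δ)_L = 0.30/0.080 = 3.7500.
Ratio = (4.4776/3.7500)^0.6393 = 1.1940^0.6393 ≈ 1.1200

y*_W / y*_L ≈ 1.12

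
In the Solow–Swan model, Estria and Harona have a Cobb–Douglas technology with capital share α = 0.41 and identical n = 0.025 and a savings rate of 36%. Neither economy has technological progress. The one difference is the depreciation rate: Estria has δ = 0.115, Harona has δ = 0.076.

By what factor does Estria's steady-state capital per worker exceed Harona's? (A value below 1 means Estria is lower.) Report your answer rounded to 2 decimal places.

Steady-state k* = [s/(n + δ)]^(1/(1−α)), so the ratio is [ (s_E/(n + δ)_E) / (s_H/(n + δ)_H) ]^1.6949.
s_E/(n + δ)_E = 0.36/0.140 = 2.5714; s_H/(n + δ)_H = 0.36/0.101 = 3.5644.
Ratio = (2.5714/3.5644)^1.6949 = 0.7214^1.6949 ≈ 0.5749

k*_E / k*_H ≈ 0.57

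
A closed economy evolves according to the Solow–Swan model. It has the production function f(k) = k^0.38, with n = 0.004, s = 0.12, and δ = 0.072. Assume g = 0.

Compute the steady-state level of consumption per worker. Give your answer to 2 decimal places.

Steady state requires s·f(k) = (n + δ)·k, i.e. s·k^α = (n + δ)·k.
Rearranging, k^(1−α) = s / (n + δ).
k^0.62 = 0.12 / (0.004 + 0.072) = 0.12 / 0.076 = 1.5789
k* = 1.5789^(1/0.62) ≈ 2.0889
y* = (k*)^α = 2.0889^0.38 ≈ 1.3230
c* = (1 − s)·y* = (1 − 0.12) × 1.3230 ≈ 1.1642

c* = 1.16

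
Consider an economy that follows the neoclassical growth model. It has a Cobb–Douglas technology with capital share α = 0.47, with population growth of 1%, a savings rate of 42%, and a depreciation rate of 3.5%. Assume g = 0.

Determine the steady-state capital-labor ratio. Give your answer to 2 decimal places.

Steady state requires s·f(k) = (n + δ)·k, i.e. s·k^α = (n + δ)·k.
Rearranging, k^(1−α) = s / (n + δ).
k^0.53 = 0.42 / (0.010 + 0.035) = 0.42 / 0.045 = 9.3333
k* = 9.3333^(1/0.53) ≈ 67.6480

k* = 67.65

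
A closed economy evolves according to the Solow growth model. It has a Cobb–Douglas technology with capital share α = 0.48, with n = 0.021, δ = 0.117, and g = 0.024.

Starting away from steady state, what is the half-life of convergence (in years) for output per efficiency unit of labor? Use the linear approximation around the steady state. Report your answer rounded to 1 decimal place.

half-life ≈ 8.2 years

Near the steady state the convergence rate is λ = (1 − α)(n + g + δ).
λ = (1 − 0.48) × 0.162 = 0.52 × 0.162 = 0.08424
Half-life = ln 2 / λ = 0.6931 / 0.08424 ≈ 8.23 years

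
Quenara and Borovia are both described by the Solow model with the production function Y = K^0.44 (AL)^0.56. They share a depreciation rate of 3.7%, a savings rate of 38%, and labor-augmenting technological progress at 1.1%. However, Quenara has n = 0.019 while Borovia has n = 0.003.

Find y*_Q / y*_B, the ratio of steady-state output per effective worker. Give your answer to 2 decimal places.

Steady-state y* = [s/(n + g + δ)]^(α/(1−α)), so the ratio is [ (s_Q/(n + g + δ)_Q) / (s_B/(n + g + δ)_B) ]^0.7857.
s_Q/(n + g + δ)_Q = 0.38/0.067 = 5.6716; s_B/(n + g + δ)_B = 0.38/0.051 = 7.4510.
Ratio = (5.6716/7.4510)^0.7857 = 0.7612^0.7857 ≈ 0.8070

ratio ≈ 0.81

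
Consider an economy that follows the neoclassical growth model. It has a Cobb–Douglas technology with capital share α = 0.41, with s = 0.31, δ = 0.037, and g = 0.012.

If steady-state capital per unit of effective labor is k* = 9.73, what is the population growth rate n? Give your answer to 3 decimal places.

n ≈ 0.032

In steady state, investment equals break-even investment: s·k^α = (n + g + δ)·k.
So s / (n + g + δ) = (k*)^(1−α) = 9.73^0.59 = 3.8281.
Therefore n + g + δ = s / 3.8281 = 0.31 / 3.8281 = 0.0810, so n = 0.0810 − 0.049 = 0.0320.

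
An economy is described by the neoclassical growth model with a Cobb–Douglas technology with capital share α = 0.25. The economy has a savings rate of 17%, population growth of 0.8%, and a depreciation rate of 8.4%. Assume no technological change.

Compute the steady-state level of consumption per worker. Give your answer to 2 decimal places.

c* ≈ 1.02

At the steady state, Δk = 0, so s·k^α = (n + δ)·k.
Dividing both sides by k: k^(1−α) = s / (n + δ).
k^0.75 = 0.17 / (0.008 + 0.084) = 0.17 / 0.092 = 1.8478
k* = 1.8478^(1/0.75) ≈ 2.2675
y* = (k*)^α = 2.2675^0.25 ≈ 1.2271
c* = (1 − s)·y* = (1 − 0.17) × 1.2271 ≈ 1.0185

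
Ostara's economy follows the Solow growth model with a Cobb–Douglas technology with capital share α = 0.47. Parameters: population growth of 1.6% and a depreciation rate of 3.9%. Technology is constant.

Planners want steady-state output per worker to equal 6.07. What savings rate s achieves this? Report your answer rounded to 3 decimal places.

Steady state requires s·f(k) = (n + δ)·k, i.e. s·k^α = (n + δ)·k.
Since y* = [s/(n + δ)]^(α/(1−α)), we have s/(n + δ) = (y*)^((1−α)/α) = 6.07^1.1277 = 7.6419.
Therefore s = 7.6419 × (n + δ) = 7.6419 × 0.055 = 0.4203.

s ≈ 0.420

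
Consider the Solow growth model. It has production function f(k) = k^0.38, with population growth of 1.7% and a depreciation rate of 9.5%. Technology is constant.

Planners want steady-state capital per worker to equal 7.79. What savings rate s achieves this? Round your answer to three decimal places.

s ≈ 0.400

At the steady state, Δk = 0, so s·k^α = (n + δ)·k.
So s / (n + δ) = (k*)^(1−α) = 7.79^0.62 = 3.5707.
Therefore s = 3.5707 × (n + δ) = 3.5707 × 0.112 = 0.3999.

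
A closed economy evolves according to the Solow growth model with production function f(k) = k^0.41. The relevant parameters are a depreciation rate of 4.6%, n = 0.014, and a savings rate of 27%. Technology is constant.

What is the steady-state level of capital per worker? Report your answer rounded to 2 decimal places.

k* ≈ 12.80

In steady state, investment equals break-even investment: s·k^α = (n + δ)·k.
Dividing both sides by k: k^(1−α) = s / (n + δ).
k^0.59 = 0.27 / (0.014 + 0.046) = 0.27 / 0.060 = 4.5000
k* = 4.5000^(1/0.59) ≈ 12.7979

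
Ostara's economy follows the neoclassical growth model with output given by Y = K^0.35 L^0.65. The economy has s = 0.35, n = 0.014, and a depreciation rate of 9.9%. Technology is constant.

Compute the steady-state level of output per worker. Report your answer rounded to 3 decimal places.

y* ≈ 1.838

At the steady state, Δk = 0, so s·k^α = (n + δ)·k.
Dividing both sides by k: k^(1−α) = s / (n + δ).
k^0.65 = 0.35 / (0.014 + 0.099) = 0.35 / 0.113 = 3.0973
k* = 3.0973^(1/0.65) ≈ 5.6932
y* = (k*)^α = 5.6932^0.35 ≈ 1.8381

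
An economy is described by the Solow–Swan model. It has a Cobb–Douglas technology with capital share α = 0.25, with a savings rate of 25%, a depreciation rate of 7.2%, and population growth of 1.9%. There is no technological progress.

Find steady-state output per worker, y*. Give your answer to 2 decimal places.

At the steady state, Δk = 0, so s·k^α = (n + δ)·k.
Dividing both sides by k: k^(1−α) = s / (n + δ).
k^0.75 = 0.25 / (0.019 + 0.072) = 0.25 / 0.091 = 2.7473
k* = 2.7473^(1/0.75) ≈ 3.8478
y* = (k*)^α = 3.8478^0.25 ≈ 1.4006

y* = 1.40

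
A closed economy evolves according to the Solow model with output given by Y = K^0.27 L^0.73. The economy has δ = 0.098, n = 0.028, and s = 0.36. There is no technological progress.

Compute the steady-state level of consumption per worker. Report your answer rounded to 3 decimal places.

At the steady state, Δk = 0, so s·k^α = (n + δ)·k.
Rearranging, k^(1−α) = s / (n + δ).
k^0.73 = 0.36 / (0.028 + 0.098) = 0.36 / 0.126 = 2.8571
k* = 2.8571^(1/0.73) ≈ 4.2127
y* = (k*)^α = 4.2127^0.27 ≈ 1.4745
c* = (1 − s)·y* = (1 − 0.36) × 1.4745 ≈ 0.9437

c* = 0.944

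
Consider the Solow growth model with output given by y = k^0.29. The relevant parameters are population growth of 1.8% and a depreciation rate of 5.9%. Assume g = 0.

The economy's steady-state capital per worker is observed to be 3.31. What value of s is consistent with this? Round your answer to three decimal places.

Steady state requires s·f(k) = (n + δ)·k, i.e. s·k^α = (n + δ)·k.
So s / (n + δ) = (k*)^(1−α) = 3.31^0.71 = 2.3393.
Therefore s = 2.3393 × (n + δ) = 2.3393 × 0.077 = 0.1801.

s ≈ 0.180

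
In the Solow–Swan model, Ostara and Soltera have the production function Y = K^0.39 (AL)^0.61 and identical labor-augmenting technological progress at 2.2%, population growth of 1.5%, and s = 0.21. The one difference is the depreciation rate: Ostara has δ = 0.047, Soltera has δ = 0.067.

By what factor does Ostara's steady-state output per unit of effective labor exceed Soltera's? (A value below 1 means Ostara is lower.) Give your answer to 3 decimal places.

ratio ≈ 1.146

Steady-state y* = [s/(n + g + δ)]^(α/(1−α)), so the ratio is [ (s_O/(n + g + δ)_O) / (s_S/(n + g + δ)_S) ]^0.6393.
s_O/(n + g + δ)_O = 0.21/0.084 = 2.5000; s_S/(n + g + δ)_S = 0.21/0.104 = 2.0192.
Ratio = (2.5000/2.0192)^0.6393 = 1.2381^0.6393 ≈ 1.1463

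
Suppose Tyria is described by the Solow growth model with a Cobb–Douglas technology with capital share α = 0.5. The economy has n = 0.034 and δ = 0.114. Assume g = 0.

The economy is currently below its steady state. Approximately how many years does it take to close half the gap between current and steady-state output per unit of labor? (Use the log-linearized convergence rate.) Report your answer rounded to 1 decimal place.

t_½ ≈ 9.4 years

Near the steady state the convergence rate is λ = (1 − α)(n + δ).
λ = (1 − 0.5) × 0.148 = 0.5 × 0.148 = 0.0740
Half-life = ln 2 / λ = 0.6931 / 0.0740 ≈ 9.37 years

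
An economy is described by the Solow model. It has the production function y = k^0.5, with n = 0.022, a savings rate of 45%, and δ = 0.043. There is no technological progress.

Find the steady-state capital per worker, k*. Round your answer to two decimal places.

Steady state requires s·f(k) = (n + δ)·k, i.e. s·k^α = (n + δ)·k.
Rearranging, k^(1−α) = s / (n + δ).
k^0.5 = 0.45 / (0.022 + 0.043) = 0.45 / 0.065 = 6.9231
k* = 6.9231^(1/0.5) ≈ 47.9293

k* = 47.93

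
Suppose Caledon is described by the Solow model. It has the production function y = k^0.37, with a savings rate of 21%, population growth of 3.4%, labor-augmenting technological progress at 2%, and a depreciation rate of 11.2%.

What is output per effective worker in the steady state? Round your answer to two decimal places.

y* ≈ 1.15

Steady state requires s·f(k) = (n + g + δ)·k, i.e. s·k^α = (n + g + δ)·k.
Dividing both sides by k: k^(1−α) = s / (n + g + δ).
k^0.63 = 0.21 / (0.034 + 0.020 + 0.112) = 0.21 / 0.166 = 1.2651
k* = 1.2651^(1/0.63) ≈ 1.4525
y* = (k*)^α = 1.4525^0.37 ≈ 1.1481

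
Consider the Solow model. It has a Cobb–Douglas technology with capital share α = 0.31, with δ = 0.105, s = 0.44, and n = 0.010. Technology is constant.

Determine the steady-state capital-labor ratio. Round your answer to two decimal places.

At the steady state, Δk = 0, so s·k^α = (n + δ)·k.
Rearranging, k^(1−α) = s / (n + δ).
k^0.69 = 0.44 / (0.010 + 0.105) = 0.44 / 0.115 = 3.8261
k* = 3.8261^(1/0.69) ≈ 6.9916

k* = 6.99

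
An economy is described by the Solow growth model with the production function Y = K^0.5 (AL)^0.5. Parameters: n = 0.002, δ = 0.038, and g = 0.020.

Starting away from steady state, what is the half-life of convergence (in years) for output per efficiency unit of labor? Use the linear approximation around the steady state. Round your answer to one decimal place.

Near the steady state the convergence rate is λ = (1 − α)(n + g + δ).
λ = (1 − 0.5) × 0.060 = 0.5 × 0.060 = 0.0300
Half-life = ln 2 / λ = 0.6931 / 0.0300 ≈ 23.10 years

t_½ ≈ 23.1 years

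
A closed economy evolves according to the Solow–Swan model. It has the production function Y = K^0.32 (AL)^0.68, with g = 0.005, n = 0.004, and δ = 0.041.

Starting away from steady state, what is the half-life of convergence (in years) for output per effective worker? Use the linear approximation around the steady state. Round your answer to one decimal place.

t_½ ≈ 20.4 years

Near the steady state the convergence rate is λ = (1 − α)(n + g + δ).
λ = (1 − 0.32) × 0.050 = 0.68 × 0.050 = 0.0340
Half-life = ln 2 / λ = 0.6931 / 0.0340 ≈ 20.39 years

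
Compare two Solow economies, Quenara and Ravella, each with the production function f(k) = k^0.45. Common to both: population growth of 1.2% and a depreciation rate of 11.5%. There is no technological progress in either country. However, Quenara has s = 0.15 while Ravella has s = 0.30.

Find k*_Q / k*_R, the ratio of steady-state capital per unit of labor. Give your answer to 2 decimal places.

k*_Q / k*_R ≈ 0.28

Steady-state k* = [s/(n + δ)]^(1/(1−α)), so the ratio is [ (s_Q/(n + δ)_Q) / (s_R/(n + δ)_R) ]^1.8182.
s_Q/(n + δ)_Q = 0.15/0.127 = 1.1811; s_R/(n + δ)_R = 0.30/0.127 = 2.3622.
Ratio = (1.1811/2.3622)^1.8182 = 0.5000^1.8182 ≈ 0.2836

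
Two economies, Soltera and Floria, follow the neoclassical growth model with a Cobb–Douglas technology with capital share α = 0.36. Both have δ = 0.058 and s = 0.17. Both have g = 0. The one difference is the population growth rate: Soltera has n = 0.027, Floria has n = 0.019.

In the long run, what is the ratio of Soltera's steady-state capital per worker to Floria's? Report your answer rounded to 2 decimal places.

k*_S / k*_F ≈ 0.86

Steady-state k* = [s/(n + δ)]^(1/(1−α)), so the ratio is [ (s_S/(n + δ)_S) / (s_F/(n + δ)_F) ]^1.5625.
s_S/(n + δ)_S = 0.17/0.085 = 2.0000; s_F/(n + δ)_F = 0.17/0.077 = 2.2078.
Ratio = (2.0000/2.2078)^1.5625 = 0.9059^1.5625 ≈ 0.8569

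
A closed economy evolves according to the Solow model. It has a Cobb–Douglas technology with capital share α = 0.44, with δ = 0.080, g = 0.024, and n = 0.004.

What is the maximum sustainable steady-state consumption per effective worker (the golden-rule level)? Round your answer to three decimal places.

c_gold ≈ 1.688

At the golden rule, f'(k) = n + g + δ, so α·k^(α−1) = n + g + δ and k_gold = (α/(n + g + δ))^(1/(1−α)).
k_gold = (0.44/0.108)^(1/0.56) = 4.0741^1.7857 ≈ 12.2838
c_gold = f(k_gold) − (n + g + δ)·k_gold = 3.0151 − 0.108×12.2838 ≈ 1.6884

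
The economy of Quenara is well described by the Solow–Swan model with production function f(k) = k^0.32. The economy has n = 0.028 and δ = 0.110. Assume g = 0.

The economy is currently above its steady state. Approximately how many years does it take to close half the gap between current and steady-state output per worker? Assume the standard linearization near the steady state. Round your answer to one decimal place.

Near the steady state the convergence rate is λ = (1 − α)(n + δ).
λ = (1 − 0.32) × 0.138 = 0.68 × 0.138 = 0.09384
Half-life = ln 2 / λ = 0.6931 / 0.09384 ≈ 7.39 years

about 7.4 years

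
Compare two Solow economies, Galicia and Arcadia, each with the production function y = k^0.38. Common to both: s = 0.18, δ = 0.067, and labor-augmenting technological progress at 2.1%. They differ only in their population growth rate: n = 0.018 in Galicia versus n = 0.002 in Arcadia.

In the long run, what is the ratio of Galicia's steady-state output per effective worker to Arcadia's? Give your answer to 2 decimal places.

ratio ≈ 0.90

Steady-state y* = [s/(n + g + δ)]^(α/(1−α)), so the ratio is [ (s_G/(n + g + δ)_G) / (s_A/(n + g + δ)_A) ]^0.6129.
s_G/(n + g + δ)_G = 0.18/0.106 = 1.6981; s_A/(n + g + δ)_A = 0.18/0.090 = 2.0000.
Ratio = (1.6981/2.0000)^0.6129 = 0.8491^0.6129 ≈ 0.9046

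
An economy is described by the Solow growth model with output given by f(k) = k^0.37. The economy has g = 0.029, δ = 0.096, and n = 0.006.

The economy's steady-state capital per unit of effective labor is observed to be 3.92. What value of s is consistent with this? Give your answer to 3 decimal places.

s ≈ 0.310

In steady state, investment equals break-even investment: s·k^α = (n + g + δ)·k.
So s / (n + g + δ) = (k*)^(1−α) = 3.92^0.63 = 2.3647.
Therefore s = 2.3647 × (n + g + δ) = 2.3647 × 0.131 = 0.3098.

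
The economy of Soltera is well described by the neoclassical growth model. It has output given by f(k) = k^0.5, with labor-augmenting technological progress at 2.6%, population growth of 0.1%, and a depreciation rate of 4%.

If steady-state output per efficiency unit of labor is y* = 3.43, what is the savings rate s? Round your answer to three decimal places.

Steady state requires s·f(k) = (n + g + δ)·k, i.e. s·k^α = (n + g + δ)·k.
Since y* = [s/(n + g + δ)]^(α/(1−α)), we have s/(n + g + δ) = (y*)^((1−α)/α) = 3.43^1 = 3.4300.
Therefore s = 3.4300 × (n + g + δ) = 3.4300 × 0.067 = 0.2298.

s ≈ 0.230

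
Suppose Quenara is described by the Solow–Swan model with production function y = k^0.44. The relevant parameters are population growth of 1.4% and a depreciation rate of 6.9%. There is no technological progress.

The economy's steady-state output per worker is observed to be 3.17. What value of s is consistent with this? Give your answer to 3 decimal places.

Steady state requires s·f(k) = (n + δ)·k, i.e. s·k^α = (n + δ)·k.
Since y* = [s/(n + δ)]^(α/(1−α)), we have s/(n + δ) = (y*)^((1−α)/α) = 3.17^1.2727 = 4.3421.
Therefore s = 4.3421 × (n + δ) = 4.3421 × 0.083 = 0.3604.

s ≈ 0.360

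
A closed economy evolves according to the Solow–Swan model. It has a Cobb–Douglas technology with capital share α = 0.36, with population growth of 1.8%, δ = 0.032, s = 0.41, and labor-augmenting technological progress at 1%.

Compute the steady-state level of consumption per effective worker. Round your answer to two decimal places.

c* = 1.74

At the steady state, Δk = 0, so s·k^α = (n + g + δ)·k.
Dividing both sides by k: k^(1−α) = s / (n + g + δ).
k^0.64 = 0.41 / (0.018 + 0.010 + 0.032) = 0.41 / 0.060 = 6.8333
k* = 6.8333^(1/0.64) ≈ 20.1423
y* = (k*)^α = 20.1423^0.36 ≈ 2.9477
c* = (1 − s)·y* = (1 − 0.41) × 2.9477 ≈ 1.7391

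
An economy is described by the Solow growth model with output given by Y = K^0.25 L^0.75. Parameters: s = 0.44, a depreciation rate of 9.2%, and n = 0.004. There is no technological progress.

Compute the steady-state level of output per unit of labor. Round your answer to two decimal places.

y* ≈ 1.66

Steady state requires s·f(k) = (n + δ)·k, i.e. s·k^α = (n + δ)·k.
Rearranging, k^(1−α) = s / (n + δ).
k^0.75 = 0.44 / (0.004 + 0.092) = 0.44 / 0.096 = 4.5833
k* = 4.5833^(1/0.75) ≈ 7.6133
y* = (k*)^α = 7.6133^0.25 ≈ 1.6611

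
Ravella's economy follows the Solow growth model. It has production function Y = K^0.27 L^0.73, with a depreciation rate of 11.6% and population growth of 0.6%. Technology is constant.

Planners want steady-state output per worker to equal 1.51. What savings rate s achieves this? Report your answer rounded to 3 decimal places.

s ≈ 0.372

In steady state, investment equals break-even investment: s·k^α = (n + δ)·k.
Since y* = [s/(n + δ)]^(α/(1−α)), we have s/(n + δ) = (y*)^((1−α)/α) = 1.51^2.7037 = 3.0472.
Therefore s = 3.0472 × (n + δ) = 3.0472 × 0.122 = 0.3718.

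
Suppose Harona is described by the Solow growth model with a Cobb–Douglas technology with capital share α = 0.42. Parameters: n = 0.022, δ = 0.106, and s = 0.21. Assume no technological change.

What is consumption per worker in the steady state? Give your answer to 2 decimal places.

Steady state requires s·f(k) = (n + δ)·k, i.e. s·k^α = (n + δ)·k.
Rearranging, k^(1−α) = s / (n + δ).
k^0.58 = 0.21 / (0.022 + 0.106) = 0.21 / 0.128 = 1.6406
k* = 1.6406^(1/0.58) ≈ 2.3480
y* = (k*)^α = 2.3480^0.42 ≈ 1.4312
c* = (1 − s)·y* = (1 − 0.21) × 1.4312 ≈ 1.1306

c* ≈ 1.13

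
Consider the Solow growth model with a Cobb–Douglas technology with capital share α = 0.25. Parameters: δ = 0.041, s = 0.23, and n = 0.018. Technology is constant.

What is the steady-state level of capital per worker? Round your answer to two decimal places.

k* ≈ 6.14

At the steady state, Δk = 0, so s·k^α = (n + δ)·k.
Rearranging, k^(1−α) = s / (n + δ).
k^0.75 = 0.23 / (0.018 + 0.041) = 0.23 / 0.059 = 3.8983
k* = 3.8983^(1/0.75) ≈ 6.1353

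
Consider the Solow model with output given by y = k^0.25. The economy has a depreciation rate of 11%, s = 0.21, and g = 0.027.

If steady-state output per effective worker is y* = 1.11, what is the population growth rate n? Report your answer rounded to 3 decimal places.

At the steady state, Δk = 0, so s·k^α = (n + g + δ)·k.
Since y* = [s/(n + g + δ)]^(α/(1−α)), we have s/(n + g + δ) = (y*)^((1−α)/α) = 1.11^3 = 1.3676.
Therefore n + g + δ = s / 1.3676 = 0.21 / 1.3676 = 0.1536, so n = 0.1536 − 0.137 = 0.0166.

n ≈ 0.017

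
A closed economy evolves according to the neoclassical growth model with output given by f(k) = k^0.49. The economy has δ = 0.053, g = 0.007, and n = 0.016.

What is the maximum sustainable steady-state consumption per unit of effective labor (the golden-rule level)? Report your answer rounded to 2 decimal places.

At the golden rule, f'(k) = n + g + δ, so α·k^(α−1) = n + g + δ and k_gold = (α/(n + g + δ))^(1/(1−α)).
k_gold = (0.49/0.076)^(1/0.51) = 6.4474^1.9608 ≈ 38.6404
c_gold = f(k_gold) − (n + g + δ)·k_gold = 5.9931 − 0.076×38.6404 ≈ 3.0564

c_gold ≈ 3.06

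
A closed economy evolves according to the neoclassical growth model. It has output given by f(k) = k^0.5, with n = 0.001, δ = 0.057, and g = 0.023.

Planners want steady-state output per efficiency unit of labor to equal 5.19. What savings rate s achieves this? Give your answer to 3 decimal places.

s ≈ 0.420

At the steady state, Δk = 0, so s·k^α = (n + g + δ)·k.
Since y* = [s/(n + g + δ)]^(α/(1−α)), we have s/(n + g + δ) = (y*)^((1−α)/α) = 5.19^1 = 5.1900.
Therefore s = 5.1900 × (n + g + δ) = 5.1900 × 0.081 = 0.4204.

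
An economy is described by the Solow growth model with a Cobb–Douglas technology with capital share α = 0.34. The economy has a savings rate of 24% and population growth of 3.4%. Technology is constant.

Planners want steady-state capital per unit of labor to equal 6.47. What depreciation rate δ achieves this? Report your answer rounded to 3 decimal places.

At the steady state, Δk = 0, so s·k^α = (n + δ)·k.
So s / (n + δ) = (k*)^(1−α) = 6.47^0.66 = 3.4292.
Therefore n + δ = s / 3.4292 = 0.24 / 3.4292 = 0.0700, so δ = 0.0700 − 0.034 = 0.0360.

δ ≈ 0.036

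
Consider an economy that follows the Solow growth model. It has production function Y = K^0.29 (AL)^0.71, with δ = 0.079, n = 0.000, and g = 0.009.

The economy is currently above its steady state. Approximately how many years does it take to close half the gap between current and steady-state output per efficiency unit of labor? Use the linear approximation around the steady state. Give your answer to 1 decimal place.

Near the steady state the convergence rate is λ = (1 − α)(n + g + δ).
λ = (1 − 0.29) × 0.088 = 0.71 × 0.088 = 0.06248
Half-life = ln 2 / λ = 0.6931 / 0.06248 ≈ 11.09 years

half-life ≈ 11.1 years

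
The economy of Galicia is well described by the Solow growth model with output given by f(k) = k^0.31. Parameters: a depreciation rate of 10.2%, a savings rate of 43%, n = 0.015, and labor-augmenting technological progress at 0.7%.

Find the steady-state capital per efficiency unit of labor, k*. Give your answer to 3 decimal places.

k* ≈ 6.063

At the steady state, Δk = 0, so s·k^α = (n + g + δ)·k.
Rearranging, k^(1−α) = s / (n + g + δ).
k^0.69 = 0.43 / (0.015 + 0.007 + 0.102) = 0.43 / 0.124 = 3.4677
k* = 3.4677^(1/0.69) ≈ 6.0627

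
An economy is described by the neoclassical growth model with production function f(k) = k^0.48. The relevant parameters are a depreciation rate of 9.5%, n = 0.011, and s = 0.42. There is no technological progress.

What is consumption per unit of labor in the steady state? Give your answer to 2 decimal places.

In steady state, investment equals break-even investment: s·k^α = (n + δ)·k.
Dividing both sides by k: k^(1−α) = s / (n + δ).
k^0.52 = 0.42 / (0.011 + 0.095) = 0.42 / 0.106 = 3.9623
k* = 3.9623^(1/0.52) ≈ 14.1221
y* = (k*)^α = 14.1221^0.48 ≈ 3.5641
c* = (1 − s)·y* = (1 − 0.42) × 3.5641 ≈ 2.0672

c* ≈ 2.07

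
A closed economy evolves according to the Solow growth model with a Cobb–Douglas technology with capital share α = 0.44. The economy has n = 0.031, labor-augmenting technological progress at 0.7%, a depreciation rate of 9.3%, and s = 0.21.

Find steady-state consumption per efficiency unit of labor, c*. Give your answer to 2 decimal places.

c* ≈ 1.14

Steady state requires s·f(k) = (n + g + δ)·k, i.e. s·k^α = (n + g + δ)·k.
Rearranging, k^(1−α) = s / (n + g + δ).
k^0.56 = 0.21 / (0.031 + 0.007 + 0.093) = 0.21 / 0.131 = 1.6031
k* = 1.6031^(1/0.56) ≈ 2.3227
y* = (k*)^α = 2.3227^0.44 ≈ 1.4489
c* = (1 − s)·y* = (1 − 0.21) × 1.4489 ≈ 1.1446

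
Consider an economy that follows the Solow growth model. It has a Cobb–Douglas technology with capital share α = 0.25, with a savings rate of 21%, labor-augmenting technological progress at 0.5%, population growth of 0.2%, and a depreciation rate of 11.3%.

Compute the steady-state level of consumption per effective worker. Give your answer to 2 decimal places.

In steady state, investment equals break-even investment: s·k^α = (n + g + δ)·k.
Dividing both sides by k: k^(1−α) = s / (n + g + δ).
k^0.75 = 0.21 / (0.002 + 0.005 + 0.113) = 0.21 / 0.120 = 1.7500
k* = 1.7500^(1/0.75) ≈ 2.1089
y* = (k*)^α = 2.1089^0.25 ≈ 1.2051
c* = (1 − s)·y* = (1 − 0.21) × 1.2051 ≈ 0.9520

c* = 0.95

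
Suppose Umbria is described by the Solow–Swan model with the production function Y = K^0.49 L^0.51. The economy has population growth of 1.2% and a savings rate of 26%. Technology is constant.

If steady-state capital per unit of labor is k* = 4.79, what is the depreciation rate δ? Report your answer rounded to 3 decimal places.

In steady state, investment equals break-even investment: s·k^α = (n + δ)·k.
So s / (n + δ) = (k*)^(1−α) = 4.79^0.51 = 2.2232.
Therefore n + δ = s / 2.2232 = 0.26 / 2.2232 = 0.1169, so δ = 0.1169 − 0.012 = 0.1049.

δ ≈ 0.105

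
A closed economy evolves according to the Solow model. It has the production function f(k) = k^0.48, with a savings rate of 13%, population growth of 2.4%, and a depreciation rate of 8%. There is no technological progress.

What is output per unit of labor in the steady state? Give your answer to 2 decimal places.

y* = 1.23

In steady state, investment equals break-even investment: s·k^α = (n + δ)·k.
Rearranging, k^(1−α) = s / (n + δ).
k^0.52 = 0.13 / (0.024 + 0.080) = 0.13 / 0.104 = 1.2500
k* = 1.2500^(1/0.52) ≈ 1.5359
y* = (k*)^α = 1.5359^0.48 ≈ 1.2287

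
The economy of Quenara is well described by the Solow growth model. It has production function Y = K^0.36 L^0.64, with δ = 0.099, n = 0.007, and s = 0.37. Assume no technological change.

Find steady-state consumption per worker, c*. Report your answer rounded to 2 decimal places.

c* = 1.27

At the steady state, Δk = 0, so s·k^α = (n + δ)·k.
Dividing both sides by k: k^(1−α) = s / (n + δ).
k^0.64 = 0.37 / (0.007 + 0.099) = 0.37 / 0.106 = 3.4906
k* = 3.4906^(1/0.64) ≈ 7.0515
y* = (k*)^α = 7.0515^0.36 ≈ 2.0201
c* = (1 − s)·y* = (1 − 0.37) × 2.0201 ≈ 1.2727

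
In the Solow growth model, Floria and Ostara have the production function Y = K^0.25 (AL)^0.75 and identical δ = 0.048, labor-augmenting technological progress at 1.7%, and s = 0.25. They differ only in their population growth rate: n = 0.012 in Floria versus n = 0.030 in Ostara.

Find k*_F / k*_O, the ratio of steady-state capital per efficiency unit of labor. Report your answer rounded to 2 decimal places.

k*_F / k*_O ≈ 1.32

Steady-state k* = [s/(n + g + δ)]^(1/(1−α)), so the ratio is [ (s_F/(n + g + δ)_F) / (s_O/(n + g + δ)_O) ]^1.3333.
s_F/(n + g + δ)_F = 0.25/0.077 = 3.2468; s_O/(n + g + δ)_O = 0.25/0.095 = 2.6316.
Ratio = (3.2468/2.6316)^1.3333 = 1.2338^1.3333 ≈ 1.3233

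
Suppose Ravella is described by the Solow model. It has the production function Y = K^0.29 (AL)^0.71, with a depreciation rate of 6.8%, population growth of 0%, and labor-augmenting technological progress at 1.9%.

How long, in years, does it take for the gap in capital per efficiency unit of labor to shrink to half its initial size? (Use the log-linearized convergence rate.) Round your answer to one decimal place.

half-life ≈ 11.2 years

Near the steady state the convergence rate is λ = (1 − α)(n + g + δ).
λ = (1 − 0.29) × 0.087 = 0.71 × 0.087 = 0.06177
Half-life = ln 2 / λ = 0.6931 / 0.06177 ≈ 11.22 years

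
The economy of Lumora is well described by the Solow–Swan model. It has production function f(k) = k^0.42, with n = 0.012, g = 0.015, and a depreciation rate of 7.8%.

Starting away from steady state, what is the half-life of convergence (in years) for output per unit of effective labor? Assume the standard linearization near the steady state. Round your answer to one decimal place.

Near the steady state the convergence rate is λ = (1 − α)(n + g + δ).
λ = (1 − 0.42) × 0.105 = 0.58 × 0.105 = 0.0609
Half-life = ln 2 / λ = 0.6931 / 0.0609 ≈ 11.38 years

about 11.4 years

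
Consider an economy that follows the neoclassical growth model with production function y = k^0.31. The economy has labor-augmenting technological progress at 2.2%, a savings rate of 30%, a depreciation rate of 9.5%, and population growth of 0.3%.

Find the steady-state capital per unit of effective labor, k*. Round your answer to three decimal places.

In steady state, investment equals break-even investment: s·k^α = (n + g + δ)·k.
Dividing both sides by k: k^(1−α) = s / (n + g + δ).
k^0.69 = 0.30 / (0.003 + 0.022 + 0.095) = 0.30 / 0.120 = 2.5000
k* = 2.5000^(1/0.69) ≈ 3.7733

k* ≈ 3.773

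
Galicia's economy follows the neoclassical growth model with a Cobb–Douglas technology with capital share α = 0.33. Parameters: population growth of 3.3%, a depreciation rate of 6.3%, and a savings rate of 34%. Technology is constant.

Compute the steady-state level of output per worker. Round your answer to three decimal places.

Steady state requires s·f(k) = (n + δ)·k, i.e. s·k^α = (n + δ)·k.
Dividing both sides by k: k^(1−α) = s / (n + δ).
k^0.67 = 0.34 / (0.033 + 0.063) = 0.34 / 0.096 = 3.5417
k* = 3.5417^(1/0.67) ≈ 6.6027
y* = (k*)^α = 6.6027^0.33 ≈ 1.8643

y* ≈ 1.864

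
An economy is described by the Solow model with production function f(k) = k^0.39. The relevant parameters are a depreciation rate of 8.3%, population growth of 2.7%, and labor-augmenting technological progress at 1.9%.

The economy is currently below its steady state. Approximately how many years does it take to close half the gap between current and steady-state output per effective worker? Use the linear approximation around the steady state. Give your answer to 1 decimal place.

Near the steady state the convergence rate is λ = (1 − α)(n + g + δ).
λ = (1 − 0.39) × 0.129 = 0.61 × 0.129 = 0.07869
Half-life = ln 2 / λ = 0.6931 / 0.07869 ≈ 8.81 years

about 8.8 years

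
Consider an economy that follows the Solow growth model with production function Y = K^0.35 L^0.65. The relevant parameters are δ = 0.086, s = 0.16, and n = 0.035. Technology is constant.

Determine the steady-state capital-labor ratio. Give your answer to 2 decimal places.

At the steady state, Δk = 0, so s·k^α = (n + δ)·k.
Dividing both sides by k: k^(1−α) = s / (n + δ).
k^0.65 = 0.16 / (0.035 + 0.086) = 0.16 / 0.121 = 1.3223
k* = 1.3223^(1/0.65) ≈ 1.5370

k* = 1.54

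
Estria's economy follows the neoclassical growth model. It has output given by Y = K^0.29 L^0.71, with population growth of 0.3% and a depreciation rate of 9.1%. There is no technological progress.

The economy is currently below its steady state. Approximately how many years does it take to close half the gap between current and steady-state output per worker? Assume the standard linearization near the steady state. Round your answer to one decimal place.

t_½ ≈ 10.4 years

Near the steady state the convergence rate is λ = (1 − α)(n + δ).
λ = (1 − 0.29) × 0.094 = 0.71 × 0.094 = 0.06674
Half-life = ln 2 / λ = 0.6931 / 0.06674 ≈ 10.39 years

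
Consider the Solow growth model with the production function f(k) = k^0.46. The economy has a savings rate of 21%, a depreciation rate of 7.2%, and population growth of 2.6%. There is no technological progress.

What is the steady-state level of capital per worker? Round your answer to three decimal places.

k* = 4.102

Steady state requires s·f(k) = (n + δ)·k, i.e. s·k^α = (n + δ)·k.
Dividing both sides by k: k^(1−α) = s / (n + δ).
k^0.54 = 0.21 / (0.026 + 0.072) = 0.21 / 0.098 = 2.1429
k* = 2.1429^(1/0.54) ≈ 4.1017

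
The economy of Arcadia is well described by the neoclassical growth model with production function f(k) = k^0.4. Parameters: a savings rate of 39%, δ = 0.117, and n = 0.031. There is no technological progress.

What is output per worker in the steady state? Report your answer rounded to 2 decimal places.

y* ≈ 1.91

Steady state requires s·f(k) = (n + δ)·k, i.e. s·k^α = (n + δ)·k.
Rearranging, k^(1−α) = s / (n + δ).
k^0.6 = 0.39 / (0.031 + 0.117) = 0.39 / 0.148 = 2.6351
k* = 2.6351^(1/0.6) ≈ 5.0272
y* = (k*)^α = 5.0272^0.4 ≈ 1.9078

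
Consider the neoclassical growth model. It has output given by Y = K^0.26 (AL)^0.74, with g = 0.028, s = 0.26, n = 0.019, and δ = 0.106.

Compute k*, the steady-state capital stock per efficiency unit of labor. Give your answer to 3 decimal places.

k* ≈ 2.047

Steady state requires s·f(k) = (n + g + δ)·k, i.e. s·k^α = (n + g + δ)·k.
Dividing both sides by k: k^(1−α) = s / (n + g + δ).
k^0.74 = 0.26 / (0.019 + 0.028 + 0.106) = 0.26 / 0.153 = 1.6993
k* = 1.6993^(1/0.74) ≈ 2.0473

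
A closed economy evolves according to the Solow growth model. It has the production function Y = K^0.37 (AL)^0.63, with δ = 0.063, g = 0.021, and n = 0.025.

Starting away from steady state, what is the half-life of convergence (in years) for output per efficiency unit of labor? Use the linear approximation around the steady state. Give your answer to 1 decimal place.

t_½ ≈ 10.1 years

Near the steady state the convergence rate is λ = (1 − α)(n + g + δ).
λ = (1 − 0.37) × 0.109 = 0.63 × 0.109 = 0.06867
Half-life = ln 2 / λ = 0.6931 / 0.06867 ≈ 10.09 years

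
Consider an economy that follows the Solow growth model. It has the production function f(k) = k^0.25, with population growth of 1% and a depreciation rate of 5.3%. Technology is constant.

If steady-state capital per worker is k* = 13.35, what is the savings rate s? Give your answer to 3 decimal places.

In steady state, investment equals break-even investment: s·k^α = (n + δ)·k.
So s / (n + δ) = (k*)^(1−α) = 13.35^0.75 = 6.9841.
Therefore s = 6.9841 × (n + δ) = 6.9841 × 0.063 = 0.4400.

s ≈ 0.440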